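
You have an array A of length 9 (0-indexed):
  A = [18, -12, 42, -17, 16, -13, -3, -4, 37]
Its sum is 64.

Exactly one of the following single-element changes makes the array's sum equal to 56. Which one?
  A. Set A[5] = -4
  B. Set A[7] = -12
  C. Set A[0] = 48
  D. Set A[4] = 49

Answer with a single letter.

Option A: A[5] -13->-4, delta=9, new_sum=64+(9)=73
Option B: A[7] -4->-12, delta=-8, new_sum=64+(-8)=56 <-- matches target
Option C: A[0] 18->48, delta=30, new_sum=64+(30)=94
Option D: A[4] 16->49, delta=33, new_sum=64+(33)=97

Answer: B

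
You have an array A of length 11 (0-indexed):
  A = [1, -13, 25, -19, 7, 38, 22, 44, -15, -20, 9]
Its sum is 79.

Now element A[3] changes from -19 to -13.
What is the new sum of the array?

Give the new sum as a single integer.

Old value at index 3: -19
New value at index 3: -13
Delta = -13 - -19 = 6
New sum = old_sum + delta = 79 + (6) = 85

Answer: 85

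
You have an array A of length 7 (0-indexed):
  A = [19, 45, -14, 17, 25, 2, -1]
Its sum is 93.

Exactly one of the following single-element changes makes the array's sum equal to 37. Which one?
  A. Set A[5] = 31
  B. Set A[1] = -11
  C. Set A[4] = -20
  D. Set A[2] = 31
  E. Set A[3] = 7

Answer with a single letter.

Answer: B

Derivation:
Option A: A[5] 2->31, delta=29, new_sum=93+(29)=122
Option B: A[1] 45->-11, delta=-56, new_sum=93+(-56)=37 <-- matches target
Option C: A[4] 25->-20, delta=-45, new_sum=93+(-45)=48
Option D: A[2] -14->31, delta=45, new_sum=93+(45)=138
Option E: A[3] 17->7, delta=-10, new_sum=93+(-10)=83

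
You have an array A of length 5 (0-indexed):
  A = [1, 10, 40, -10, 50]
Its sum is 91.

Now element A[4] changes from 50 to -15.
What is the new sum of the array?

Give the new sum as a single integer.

Answer: 26

Derivation:
Old value at index 4: 50
New value at index 4: -15
Delta = -15 - 50 = -65
New sum = old_sum + delta = 91 + (-65) = 26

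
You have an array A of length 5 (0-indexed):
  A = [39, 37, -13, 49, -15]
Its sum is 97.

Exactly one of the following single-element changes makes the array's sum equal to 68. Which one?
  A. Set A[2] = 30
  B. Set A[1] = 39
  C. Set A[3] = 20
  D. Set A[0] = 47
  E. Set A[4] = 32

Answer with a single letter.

Answer: C

Derivation:
Option A: A[2] -13->30, delta=43, new_sum=97+(43)=140
Option B: A[1] 37->39, delta=2, new_sum=97+(2)=99
Option C: A[3] 49->20, delta=-29, new_sum=97+(-29)=68 <-- matches target
Option D: A[0] 39->47, delta=8, new_sum=97+(8)=105
Option E: A[4] -15->32, delta=47, new_sum=97+(47)=144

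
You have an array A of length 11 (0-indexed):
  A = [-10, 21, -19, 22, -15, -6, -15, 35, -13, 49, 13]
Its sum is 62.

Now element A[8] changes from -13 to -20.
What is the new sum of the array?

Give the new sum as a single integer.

Old value at index 8: -13
New value at index 8: -20
Delta = -20 - -13 = -7
New sum = old_sum + delta = 62 + (-7) = 55

Answer: 55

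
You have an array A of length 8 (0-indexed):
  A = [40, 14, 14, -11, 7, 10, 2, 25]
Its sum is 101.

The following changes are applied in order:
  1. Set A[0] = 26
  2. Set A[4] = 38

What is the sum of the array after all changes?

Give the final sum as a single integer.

Initial sum: 101
Change 1: A[0] 40 -> 26, delta = -14, sum = 87
Change 2: A[4] 7 -> 38, delta = 31, sum = 118

Answer: 118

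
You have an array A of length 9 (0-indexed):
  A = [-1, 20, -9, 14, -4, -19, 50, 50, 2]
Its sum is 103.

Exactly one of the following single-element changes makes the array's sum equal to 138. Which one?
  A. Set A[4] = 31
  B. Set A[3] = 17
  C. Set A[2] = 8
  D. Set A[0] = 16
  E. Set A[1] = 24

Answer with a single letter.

Option A: A[4] -4->31, delta=35, new_sum=103+(35)=138 <-- matches target
Option B: A[3] 14->17, delta=3, new_sum=103+(3)=106
Option C: A[2] -9->8, delta=17, new_sum=103+(17)=120
Option D: A[0] -1->16, delta=17, new_sum=103+(17)=120
Option E: A[1] 20->24, delta=4, new_sum=103+(4)=107

Answer: A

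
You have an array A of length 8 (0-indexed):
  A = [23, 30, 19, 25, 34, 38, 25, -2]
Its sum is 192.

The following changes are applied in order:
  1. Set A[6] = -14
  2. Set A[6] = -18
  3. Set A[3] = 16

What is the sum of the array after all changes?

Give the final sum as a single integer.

Initial sum: 192
Change 1: A[6] 25 -> -14, delta = -39, sum = 153
Change 2: A[6] -14 -> -18, delta = -4, sum = 149
Change 3: A[3] 25 -> 16, delta = -9, sum = 140

Answer: 140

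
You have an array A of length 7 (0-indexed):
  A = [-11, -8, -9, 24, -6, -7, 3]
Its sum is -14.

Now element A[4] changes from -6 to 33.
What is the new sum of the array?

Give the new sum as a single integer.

Old value at index 4: -6
New value at index 4: 33
Delta = 33 - -6 = 39
New sum = old_sum + delta = -14 + (39) = 25

Answer: 25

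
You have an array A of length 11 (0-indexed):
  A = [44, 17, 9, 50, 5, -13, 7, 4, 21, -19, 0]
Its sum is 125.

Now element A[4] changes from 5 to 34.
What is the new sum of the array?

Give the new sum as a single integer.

Answer: 154

Derivation:
Old value at index 4: 5
New value at index 4: 34
Delta = 34 - 5 = 29
New sum = old_sum + delta = 125 + (29) = 154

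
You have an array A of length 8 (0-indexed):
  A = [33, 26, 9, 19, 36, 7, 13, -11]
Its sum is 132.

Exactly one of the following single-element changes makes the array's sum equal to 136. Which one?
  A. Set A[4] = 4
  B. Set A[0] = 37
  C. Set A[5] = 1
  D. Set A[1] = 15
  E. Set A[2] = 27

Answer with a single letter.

Answer: B

Derivation:
Option A: A[4] 36->4, delta=-32, new_sum=132+(-32)=100
Option B: A[0] 33->37, delta=4, new_sum=132+(4)=136 <-- matches target
Option C: A[5] 7->1, delta=-6, new_sum=132+(-6)=126
Option D: A[1] 26->15, delta=-11, new_sum=132+(-11)=121
Option E: A[2] 9->27, delta=18, new_sum=132+(18)=150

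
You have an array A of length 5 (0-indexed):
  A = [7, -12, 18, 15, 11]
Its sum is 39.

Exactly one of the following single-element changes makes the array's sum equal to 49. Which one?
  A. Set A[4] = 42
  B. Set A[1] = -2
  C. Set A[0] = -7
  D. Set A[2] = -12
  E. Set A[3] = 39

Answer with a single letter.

Answer: B

Derivation:
Option A: A[4] 11->42, delta=31, new_sum=39+(31)=70
Option B: A[1] -12->-2, delta=10, new_sum=39+(10)=49 <-- matches target
Option C: A[0] 7->-7, delta=-14, new_sum=39+(-14)=25
Option D: A[2] 18->-12, delta=-30, new_sum=39+(-30)=9
Option E: A[3] 15->39, delta=24, new_sum=39+(24)=63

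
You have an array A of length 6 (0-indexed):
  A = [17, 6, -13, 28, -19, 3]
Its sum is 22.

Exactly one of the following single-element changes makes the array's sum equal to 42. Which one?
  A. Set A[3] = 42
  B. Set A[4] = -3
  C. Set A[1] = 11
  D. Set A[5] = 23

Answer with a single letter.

Answer: D

Derivation:
Option A: A[3] 28->42, delta=14, new_sum=22+(14)=36
Option B: A[4] -19->-3, delta=16, new_sum=22+(16)=38
Option C: A[1] 6->11, delta=5, new_sum=22+(5)=27
Option D: A[5] 3->23, delta=20, new_sum=22+(20)=42 <-- matches target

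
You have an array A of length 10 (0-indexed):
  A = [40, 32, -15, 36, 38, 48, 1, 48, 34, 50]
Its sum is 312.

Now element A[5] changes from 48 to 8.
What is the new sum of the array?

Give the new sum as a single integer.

Old value at index 5: 48
New value at index 5: 8
Delta = 8 - 48 = -40
New sum = old_sum + delta = 312 + (-40) = 272

Answer: 272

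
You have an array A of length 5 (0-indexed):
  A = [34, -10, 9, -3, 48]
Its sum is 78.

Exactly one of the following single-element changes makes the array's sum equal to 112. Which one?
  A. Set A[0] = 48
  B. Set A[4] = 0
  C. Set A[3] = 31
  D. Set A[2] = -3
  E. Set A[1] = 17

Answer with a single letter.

Option A: A[0] 34->48, delta=14, new_sum=78+(14)=92
Option B: A[4] 48->0, delta=-48, new_sum=78+(-48)=30
Option C: A[3] -3->31, delta=34, new_sum=78+(34)=112 <-- matches target
Option D: A[2] 9->-3, delta=-12, new_sum=78+(-12)=66
Option E: A[1] -10->17, delta=27, new_sum=78+(27)=105

Answer: C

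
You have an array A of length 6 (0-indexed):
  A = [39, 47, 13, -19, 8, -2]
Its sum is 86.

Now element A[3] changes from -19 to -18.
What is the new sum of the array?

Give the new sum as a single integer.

Answer: 87

Derivation:
Old value at index 3: -19
New value at index 3: -18
Delta = -18 - -19 = 1
New sum = old_sum + delta = 86 + (1) = 87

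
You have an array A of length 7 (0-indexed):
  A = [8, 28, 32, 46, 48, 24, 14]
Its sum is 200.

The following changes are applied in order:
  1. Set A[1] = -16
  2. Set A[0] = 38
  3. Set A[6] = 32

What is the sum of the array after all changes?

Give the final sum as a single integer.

Initial sum: 200
Change 1: A[1] 28 -> -16, delta = -44, sum = 156
Change 2: A[0] 8 -> 38, delta = 30, sum = 186
Change 3: A[6] 14 -> 32, delta = 18, sum = 204

Answer: 204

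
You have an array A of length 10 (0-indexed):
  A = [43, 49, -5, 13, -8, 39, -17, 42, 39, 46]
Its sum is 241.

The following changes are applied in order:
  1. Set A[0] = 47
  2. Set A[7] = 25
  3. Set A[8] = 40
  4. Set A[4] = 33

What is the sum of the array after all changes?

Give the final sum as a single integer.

Answer: 270

Derivation:
Initial sum: 241
Change 1: A[0] 43 -> 47, delta = 4, sum = 245
Change 2: A[7] 42 -> 25, delta = -17, sum = 228
Change 3: A[8] 39 -> 40, delta = 1, sum = 229
Change 4: A[4] -8 -> 33, delta = 41, sum = 270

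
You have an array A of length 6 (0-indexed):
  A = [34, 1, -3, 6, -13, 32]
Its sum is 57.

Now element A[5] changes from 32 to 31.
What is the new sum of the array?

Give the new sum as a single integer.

Answer: 56

Derivation:
Old value at index 5: 32
New value at index 5: 31
Delta = 31 - 32 = -1
New sum = old_sum + delta = 57 + (-1) = 56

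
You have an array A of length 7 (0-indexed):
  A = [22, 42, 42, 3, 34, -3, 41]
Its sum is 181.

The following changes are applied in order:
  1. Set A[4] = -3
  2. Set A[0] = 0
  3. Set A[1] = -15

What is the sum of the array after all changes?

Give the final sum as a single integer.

Answer: 65

Derivation:
Initial sum: 181
Change 1: A[4] 34 -> -3, delta = -37, sum = 144
Change 2: A[0] 22 -> 0, delta = -22, sum = 122
Change 3: A[1] 42 -> -15, delta = -57, sum = 65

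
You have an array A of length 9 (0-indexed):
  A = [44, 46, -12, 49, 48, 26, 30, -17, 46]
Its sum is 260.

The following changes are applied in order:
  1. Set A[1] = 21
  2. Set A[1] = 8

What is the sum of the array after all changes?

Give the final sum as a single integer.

Initial sum: 260
Change 1: A[1] 46 -> 21, delta = -25, sum = 235
Change 2: A[1] 21 -> 8, delta = -13, sum = 222

Answer: 222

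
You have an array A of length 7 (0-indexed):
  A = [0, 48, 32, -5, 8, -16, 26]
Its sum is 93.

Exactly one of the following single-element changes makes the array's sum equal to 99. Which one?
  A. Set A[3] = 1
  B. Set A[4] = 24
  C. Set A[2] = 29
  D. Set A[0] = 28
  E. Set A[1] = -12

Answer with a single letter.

Answer: A

Derivation:
Option A: A[3] -5->1, delta=6, new_sum=93+(6)=99 <-- matches target
Option B: A[4] 8->24, delta=16, new_sum=93+(16)=109
Option C: A[2] 32->29, delta=-3, new_sum=93+(-3)=90
Option D: A[0] 0->28, delta=28, new_sum=93+(28)=121
Option E: A[1] 48->-12, delta=-60, new_sum=93+(-60)=33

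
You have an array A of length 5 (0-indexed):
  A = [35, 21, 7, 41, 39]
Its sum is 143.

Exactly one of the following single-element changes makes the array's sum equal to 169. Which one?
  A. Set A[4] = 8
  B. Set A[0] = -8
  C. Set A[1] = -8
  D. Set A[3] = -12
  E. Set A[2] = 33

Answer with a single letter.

Answer: E

Derivation:
Option A: A[4] 39->8, delta=-31, new_sum=143+(-31)=112
Option B: A[0] 35->-8, delta=-43, new_sum=143+(-43)=100
Option C: A[1] 21->-8, delta=-29, new_sum=143+(-29)=114
Option D: A[3] 41->-12, delta=-53, new_sum=143+(-53)=90
Option E: A[2] 7->33, delta=26, new_sum=143+(26)=169 <-- matches target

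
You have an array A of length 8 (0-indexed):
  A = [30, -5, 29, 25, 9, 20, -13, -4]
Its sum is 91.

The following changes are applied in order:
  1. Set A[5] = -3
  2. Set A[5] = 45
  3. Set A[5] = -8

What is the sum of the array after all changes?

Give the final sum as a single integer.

Initial sum: 91
Change 1: A[5] 20 -> -3, delta = -23, sum = 68
Change 2: A[5] -3 -> 45, delta = 48, sum = 116
Change 3: A[5] 45 -> -8, delta = -53, sum = 63

Answer: 63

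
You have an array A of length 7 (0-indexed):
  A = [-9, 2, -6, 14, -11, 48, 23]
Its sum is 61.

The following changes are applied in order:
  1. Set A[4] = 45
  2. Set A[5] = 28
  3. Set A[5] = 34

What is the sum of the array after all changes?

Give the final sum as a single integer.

Initial sum: 61
Change 1: A[4] -11 -> 45, delta = 56, sum = 117
Change 2: A[5] 48 -> 28, delta = -20, sum = 97
Change 3: A[5] 28 -> 34, delta = 6, sum = 103

Answer: 103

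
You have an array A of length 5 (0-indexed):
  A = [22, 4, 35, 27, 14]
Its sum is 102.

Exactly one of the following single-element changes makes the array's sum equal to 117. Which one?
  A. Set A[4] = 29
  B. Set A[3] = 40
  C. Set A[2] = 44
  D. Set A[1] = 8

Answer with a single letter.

Option A: A[4] 14->29, delta=15, new_sum=102+(15)=117 <-- matches target
Option B: A[3] 27->40, delta=13, new_sum=102+(13)=115
Option C: A[2] 35->44, delta=9, new_sum=102+(9)=111
Option D: A[1] 4->8, delta=4, new_sum=102+(4)=106

Answer: A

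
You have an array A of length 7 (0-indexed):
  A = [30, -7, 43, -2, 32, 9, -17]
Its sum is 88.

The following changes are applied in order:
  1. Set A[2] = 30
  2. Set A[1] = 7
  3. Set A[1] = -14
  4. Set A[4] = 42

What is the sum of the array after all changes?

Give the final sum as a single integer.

Answer: 78

Derivation:
Initial sum: 88
Change 1: A[2] 43 -> 30, delta = -13, sum = 75
Change 2: A[1] -7 -> 7, delta = 14, sum = 89
Change 3: A[1] 7 -> -14, delta = -21, sum = 68
Change 4: A[4] 32 -> 42, delta = 10, sum = 78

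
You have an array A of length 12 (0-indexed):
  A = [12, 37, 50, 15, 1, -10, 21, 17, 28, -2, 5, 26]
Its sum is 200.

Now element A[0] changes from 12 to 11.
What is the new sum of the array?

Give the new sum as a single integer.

Answer: 199

Derivation:
Old value at index 0: 12
New value at index 0: 11
Delta = 11 - 12 = -1
New sum = old_sum + delta = 200 + (-1) = 199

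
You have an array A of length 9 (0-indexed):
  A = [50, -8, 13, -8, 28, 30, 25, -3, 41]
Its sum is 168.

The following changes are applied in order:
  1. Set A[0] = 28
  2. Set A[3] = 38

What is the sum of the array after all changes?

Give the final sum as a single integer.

Initial sum: 168
Change 1: A[0] 50 -> 28, delta = -22, sum = 146
Change 2: A[3] -8 -> 38, delta = 46, sum = 192

Answer: 192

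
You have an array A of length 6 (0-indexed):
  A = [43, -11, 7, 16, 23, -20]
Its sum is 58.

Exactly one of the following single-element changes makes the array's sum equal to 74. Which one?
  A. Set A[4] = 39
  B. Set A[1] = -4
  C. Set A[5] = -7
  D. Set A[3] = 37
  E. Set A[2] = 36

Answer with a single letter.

Option A: A[4] 23->39, delta=16, new_sum=58+(16)=74 <-- matches target
Option B: A[1] -11->-4, delta=7, new_sum=58+(7)=65
Option C: A[5] -20->-7, delta=13, new_sum=58+(13)=71
Option D: A[3] 16->37, delta=21, new_sum=58+(21)=79
Option E: A[2] 7->36, delta=29, new_sum=58+(29)=87

Answer: A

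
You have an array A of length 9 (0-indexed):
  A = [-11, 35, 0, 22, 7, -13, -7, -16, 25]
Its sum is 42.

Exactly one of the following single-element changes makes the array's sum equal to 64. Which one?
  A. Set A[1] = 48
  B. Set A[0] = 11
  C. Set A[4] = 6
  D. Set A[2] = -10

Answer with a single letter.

Answer: B

Derivation:
Option A: A[1] 35->48, delta=13, new_sum=42+(13)=55
Option B: A[0] -11->11, delta=22, new_sum=42+(22)=64 <-- matches target
Option C: A[4] 7->6, delta=-1, new_sum=42+(-1)=41
Option D: A[2] 0->-10, delta=-10, new_sum=42+(-10)=32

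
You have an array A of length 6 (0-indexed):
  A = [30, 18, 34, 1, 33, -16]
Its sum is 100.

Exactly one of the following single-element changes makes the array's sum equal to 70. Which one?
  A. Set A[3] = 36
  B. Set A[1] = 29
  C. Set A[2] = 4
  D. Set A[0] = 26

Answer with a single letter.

Option A: A[3] 1->36, delta=35, new_sum=100+(35)=135
Option B: A[1] 18->29, delta=11, new_sum=100+(11)=111
Option C: A[2] 34->4, delta=-30, new_sum=100+(-30)=70 <-- matches target
Option D: A[0] 30->26, delta=-4, new_sum=100+(-4)=96

Answer: C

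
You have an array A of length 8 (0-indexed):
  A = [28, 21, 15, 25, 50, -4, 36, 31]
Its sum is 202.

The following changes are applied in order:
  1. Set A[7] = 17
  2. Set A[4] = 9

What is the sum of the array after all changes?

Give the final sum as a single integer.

Initial sum: 202
Change 1: A[7] 31 -> 17, delta = -14, sum = 188
Change 2: A[4] 50 -> 9, delta = -41, sum = 147

Answer: 147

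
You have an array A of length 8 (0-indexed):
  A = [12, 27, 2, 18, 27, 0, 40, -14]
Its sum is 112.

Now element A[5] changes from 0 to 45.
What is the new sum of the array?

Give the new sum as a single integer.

Old value at index 5: 0
New value at index 5: 45
Delta = 45 - 0 = 45
New sum = old_sum + delta = 112 + (45) = 157

Answer: 157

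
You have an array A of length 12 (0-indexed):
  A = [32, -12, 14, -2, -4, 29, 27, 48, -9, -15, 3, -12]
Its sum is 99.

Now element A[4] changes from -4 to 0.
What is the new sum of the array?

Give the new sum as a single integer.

Answer: 103

Derivation:
Old value at index 4: -4
New value at index 4: 0
Delta = 0 - -4 = 4
New sum = old_sum + delta = 99 + (4) = 103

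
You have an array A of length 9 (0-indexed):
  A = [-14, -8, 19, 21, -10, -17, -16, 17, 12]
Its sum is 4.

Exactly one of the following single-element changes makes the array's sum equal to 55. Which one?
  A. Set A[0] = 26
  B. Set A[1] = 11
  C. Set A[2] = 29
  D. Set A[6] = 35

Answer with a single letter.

Answer: D

Derivation:
Option A: A[0] -14->26, delta=40, new_sum=4+(40)=44
Option B: A[1] -8->11, delta=19, new_sum=4+(19)=23
Option C: A[2] 19->29, delta=10, new_sum=4+(10)=14
Option D: A[6] -16->35, delta=51, new_sum=4+(51)=55 <-- matches target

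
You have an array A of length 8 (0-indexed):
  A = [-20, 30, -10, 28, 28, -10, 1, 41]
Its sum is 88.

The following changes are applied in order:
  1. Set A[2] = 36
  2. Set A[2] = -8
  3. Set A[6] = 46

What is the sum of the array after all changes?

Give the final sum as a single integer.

Answer: 135

Derivation:
Initial sum: 88
Change 1: A[2] -10 -> 36, delta = 46, sum = 134
Change 2: A[2] 36 -> -8, delta = -44, sum = 90
Change 3: A[6] 1 -> 46, delta = 45, sum = 135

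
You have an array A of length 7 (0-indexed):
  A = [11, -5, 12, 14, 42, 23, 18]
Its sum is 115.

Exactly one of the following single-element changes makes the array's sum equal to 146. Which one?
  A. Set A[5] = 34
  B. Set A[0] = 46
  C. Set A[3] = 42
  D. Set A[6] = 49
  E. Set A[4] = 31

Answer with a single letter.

Answer: D

Derivation:
Option A: A[5] 23->34, delta=11, new_sum=115+(11)=126
Option B: A[0] 11->46, delta=35, new_sum=115+(35)=150
Option C: A[3] 14->42, delta=28, new_sum=115+(28)=143
Option D: A[6] 18->49, delta=31, new_sum=115+(31)=146 <-- matches target
Option E: A[4] 42->31, delta=-11, new_sum=115+(-11)=104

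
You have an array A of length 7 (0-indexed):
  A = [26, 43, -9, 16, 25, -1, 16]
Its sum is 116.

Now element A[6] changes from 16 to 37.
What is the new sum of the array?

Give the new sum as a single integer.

Answer: 137

Derivation:
Old value at index 6: 16
New value at index 6: 37
Delta = 37 - 16 = 21
New sum = old_sum + delta = 116 + (21) = 137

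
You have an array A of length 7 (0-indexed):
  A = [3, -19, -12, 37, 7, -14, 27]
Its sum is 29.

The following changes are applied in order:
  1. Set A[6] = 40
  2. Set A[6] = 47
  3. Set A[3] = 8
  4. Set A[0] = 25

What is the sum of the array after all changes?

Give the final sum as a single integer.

Answer: 42

Derivation:
Initial sum: 29
Change 1: A[6] 27 -> 40, delta = 13, sum = 42
Change 2: A[6] 40 -> 47, delta = 7, sum = 49
Change 3: A[3] 37 -> 8, delta = -29, sum = 20
Change 4: A[0] 3 -> 25, delta = 22, sum = 42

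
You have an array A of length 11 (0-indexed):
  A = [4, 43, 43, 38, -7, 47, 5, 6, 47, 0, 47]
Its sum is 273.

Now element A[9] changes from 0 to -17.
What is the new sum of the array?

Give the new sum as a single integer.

Old value at index 9: 0
New value at index 9: -17
Delta = -17 - 0 = -17
New sum = old_sum + delta = 273 + (-17) = 256

Answer: 256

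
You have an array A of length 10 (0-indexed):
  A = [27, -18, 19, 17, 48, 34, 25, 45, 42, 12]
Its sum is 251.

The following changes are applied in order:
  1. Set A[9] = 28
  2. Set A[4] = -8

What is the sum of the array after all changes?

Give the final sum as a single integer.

Answer: 211

Derivation:
Initial sum: 251
Change 1: A[9] 12 -> 28, delta = 16, sum = 267
Change 2: A[4] 48 -> -8, delta = -56, sum = 211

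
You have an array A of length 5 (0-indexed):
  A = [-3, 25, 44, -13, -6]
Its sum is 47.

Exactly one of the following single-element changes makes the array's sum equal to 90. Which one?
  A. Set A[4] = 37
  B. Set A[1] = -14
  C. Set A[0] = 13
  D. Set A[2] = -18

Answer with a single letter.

Answer: A

Derivation:
Option A: A[4] -6->37, delta=43, new_sum=47+(43)=90 <-- matches target
Option B: A[1] 25->-14, delta=-39, new_sum=47+(-39)=8
Option C: A[0] -3->13, delta=16, new_sum=47+(16)=63
Option D: A[2] 44->-18, delta=-62, new_sum=47+(-62)=-15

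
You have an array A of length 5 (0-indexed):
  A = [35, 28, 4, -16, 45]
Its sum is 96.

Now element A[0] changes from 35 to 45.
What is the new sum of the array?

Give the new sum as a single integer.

Old value at index 0: 35
New value at index 0: 45
Delta = 45 - 35 = 10
New sum = old_sum + delta = 96 + (10) = 106

Answer: 106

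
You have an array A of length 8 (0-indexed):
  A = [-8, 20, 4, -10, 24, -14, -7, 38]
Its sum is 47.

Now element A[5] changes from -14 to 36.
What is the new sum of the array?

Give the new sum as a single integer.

Answer: 97

Derivation:
Old value at index 5: -14
New value at index 5: 36
Delta = 36 - -14 = 50
New sum = old_sum + delta = 47 + (50) = 97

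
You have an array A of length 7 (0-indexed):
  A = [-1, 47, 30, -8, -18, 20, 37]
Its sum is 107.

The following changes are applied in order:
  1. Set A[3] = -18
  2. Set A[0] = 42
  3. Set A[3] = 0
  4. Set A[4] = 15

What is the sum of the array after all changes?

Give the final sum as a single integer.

Initial sum: 107
Change 1: A[3] -8 -> -18, delta = -10, sum = 97
Change 2: A[0] -1 -> 42, delta = 43, sum = 140
Change 3: A[3] -18 -> 0, delta = 18, sum = 158
Change 4: A[4] -18 -> 15, delta = 33, sum = 191

Answer: 191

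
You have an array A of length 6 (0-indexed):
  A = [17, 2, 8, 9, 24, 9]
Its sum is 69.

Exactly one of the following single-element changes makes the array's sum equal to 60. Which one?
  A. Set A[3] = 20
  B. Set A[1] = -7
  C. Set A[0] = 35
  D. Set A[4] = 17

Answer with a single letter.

Answer: B

Derivation:
Option A: A[3] 9->20, delta=11, new_sum=69+(11)=80
Option B: A[1] 2->-7, delta=-9, new_sum=69+(-9)=60 <-- matches target
Option C: A[0] 17->35, delta=18, new_sum=69+(18)=87
Option D: A[4] 24->17, delta=-7, new_sum=69+(-7)=62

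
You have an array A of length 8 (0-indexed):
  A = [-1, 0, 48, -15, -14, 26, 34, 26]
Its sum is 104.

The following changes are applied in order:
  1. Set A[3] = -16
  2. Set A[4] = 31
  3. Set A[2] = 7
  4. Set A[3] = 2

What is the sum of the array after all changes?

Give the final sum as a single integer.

Answer: 125

Derivation:
Initial sum: 104
Change 1: A[3] -15 -> -16, delta = -1, sum = 103
Change 2: A[4] -14 -> 31, delta = 45, sum = 148
Change 3: A[2] 48 -> 7, delta = -41, sum = 107
Change 4: A[3] -16 -> 2, delta = 18, sum = 125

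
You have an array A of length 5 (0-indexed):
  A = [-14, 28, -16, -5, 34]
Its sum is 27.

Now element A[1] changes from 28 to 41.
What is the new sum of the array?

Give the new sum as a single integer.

Answer: 40

Derivation:
Old value at index 1: 28
New value at index 1: 41
Delta = 41 - 28 = 13
New sum = old_sum + delta = 27 + (13) = 40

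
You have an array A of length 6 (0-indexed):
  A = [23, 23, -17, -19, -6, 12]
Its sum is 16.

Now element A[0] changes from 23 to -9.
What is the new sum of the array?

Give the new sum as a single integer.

Answer: -16

Derivation:
Old value at index 0: 23
New value at index 0: -9
Delta = -9 - 23 = -32
New sum = old_sum + delta = 16 + (-32) = -16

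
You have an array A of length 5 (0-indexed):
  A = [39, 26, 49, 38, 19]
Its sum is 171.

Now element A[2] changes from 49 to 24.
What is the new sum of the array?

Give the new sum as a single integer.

Old value at index 2: 49
New value at index 2: 24
Delta = 24 - 49 = -25
New sum = old_sum + delta = 171 + (-25) = 146

Answer: 146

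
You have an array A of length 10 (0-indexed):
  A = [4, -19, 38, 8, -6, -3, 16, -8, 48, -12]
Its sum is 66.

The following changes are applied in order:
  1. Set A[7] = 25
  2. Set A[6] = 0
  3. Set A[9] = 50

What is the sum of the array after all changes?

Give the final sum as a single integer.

Initial sum: 66
Change 1: A[7] -8 -> 25, delta = 33, sum = 99
Change 2: A[6] 16 -> 0, delta = -16, sum = 83
Change 3: A[9] -12 -> 50, delta = 62, sum = 145

Answer: 145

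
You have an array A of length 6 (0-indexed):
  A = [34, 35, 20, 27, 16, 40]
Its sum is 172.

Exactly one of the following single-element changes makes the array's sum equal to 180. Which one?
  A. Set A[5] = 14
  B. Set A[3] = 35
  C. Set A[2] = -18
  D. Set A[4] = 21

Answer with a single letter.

Option A: A[5] 40->14, delta=-26, new_sum=172+(-26)=146
Option B: A[3] 27->35, delta=8, new_sum=172+(8)=180 <-- matches target
Option C: A[2] 20->-18, delta=-38, new_sum=172+(-38)=134
Option D: A[4] 16->21, delta=5, new_sum=172+(5)=177

Answer: B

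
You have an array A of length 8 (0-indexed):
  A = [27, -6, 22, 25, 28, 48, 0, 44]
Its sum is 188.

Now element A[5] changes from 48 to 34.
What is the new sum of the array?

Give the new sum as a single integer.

Answer: 174

Derivation:
Old value at index 5: 48
New value at index 5: 34
Delta = 34 - 48 = -14
New sum = old_sum + delta = 188 + (-14) = 174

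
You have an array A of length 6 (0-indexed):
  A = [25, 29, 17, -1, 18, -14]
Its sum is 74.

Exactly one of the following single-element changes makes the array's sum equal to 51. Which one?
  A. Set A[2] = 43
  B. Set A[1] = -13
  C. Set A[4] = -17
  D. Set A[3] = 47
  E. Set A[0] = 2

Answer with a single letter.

Answer: E

Derivation:
Option A: A[2] 17->43, delta=26, new_sum=74+(26)=100
Option B: A[1] 29->-13, delta=-42, new_sum=74+(-42)=32
Option C: A[4] 18->-17, delta=-35, new_sum=74+(-35)=39
Option D: A[3] -1->47, delta=48, new_sum=74+(48)=122
Option E: A[0] 25->2, delta=-23, new_sum=74+(-23)=51 <-- matches target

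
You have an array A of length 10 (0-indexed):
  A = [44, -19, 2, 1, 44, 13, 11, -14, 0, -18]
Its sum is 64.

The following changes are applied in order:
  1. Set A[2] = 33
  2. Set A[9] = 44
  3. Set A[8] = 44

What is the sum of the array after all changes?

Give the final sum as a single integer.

Initial sum: 64
Change 1: A[2] 2 -> 33, delta = 31, sum = 95
Change 2: A[9] -18 -> 44, delta = 62, sum = 157
Change 3: A[8] 0 -> 44, delta = 44, sum = 201

Answer: 201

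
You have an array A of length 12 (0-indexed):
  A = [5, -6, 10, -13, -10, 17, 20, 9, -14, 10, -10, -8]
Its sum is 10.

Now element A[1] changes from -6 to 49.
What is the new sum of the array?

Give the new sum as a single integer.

Old value at index 1: -6
New value at index 1: 49
Delta = 49 - -6 = 55
New sum = old_sum + delta = 10 + (55) = 65

Answer: 65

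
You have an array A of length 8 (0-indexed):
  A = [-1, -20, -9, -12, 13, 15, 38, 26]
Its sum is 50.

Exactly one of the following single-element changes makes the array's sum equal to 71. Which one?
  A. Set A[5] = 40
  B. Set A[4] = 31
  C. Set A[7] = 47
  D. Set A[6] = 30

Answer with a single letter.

Answer: C

Derivation:
Option A: A[5] 15->40, delta=25, new_sum=50+(25)=75
Option B: A[4] 13->31, delta=18, new_sum=50+(18)=68
Option C: A[7] 26->47, delta=21, new_sum=50+(21)=71 <-- matches target
Option D: A[6] 38->30, delta=-8, new_sum=50+(-8)=42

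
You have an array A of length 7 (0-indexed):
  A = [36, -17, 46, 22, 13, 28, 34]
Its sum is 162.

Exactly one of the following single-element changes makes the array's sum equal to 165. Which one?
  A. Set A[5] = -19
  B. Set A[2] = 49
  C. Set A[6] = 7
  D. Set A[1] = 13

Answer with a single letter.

Answer: B

Derivation:
Option A: A[5] 28->-19, delta=-47, new_sum=162+(-47)=115
Option B: A[2] 46->49, delta=3, new_sum=162+(3)=165 <-- matches target
Option C: A[6] 34->7, delta=-27, new_sum=162+(-27)=135
Option D: A[1] -17->13, delta=30, new_sum=162+(30)=192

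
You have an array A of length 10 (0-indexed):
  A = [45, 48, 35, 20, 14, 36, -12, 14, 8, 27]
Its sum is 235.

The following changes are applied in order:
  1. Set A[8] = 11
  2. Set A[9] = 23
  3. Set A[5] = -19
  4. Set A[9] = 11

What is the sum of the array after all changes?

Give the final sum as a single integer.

Initial sum: 235
Change 1: A[8] 8 -> 11, delta = 3, sum = 238
Change 2: A[9] 27 -> 23, delta = -4, sum = 234
Change 3: A[5] 36 -> -19, delta = -55, sum = 179
Change 4: A[9] 23 -> 11, delta = -12, sum = 167

Answer: 167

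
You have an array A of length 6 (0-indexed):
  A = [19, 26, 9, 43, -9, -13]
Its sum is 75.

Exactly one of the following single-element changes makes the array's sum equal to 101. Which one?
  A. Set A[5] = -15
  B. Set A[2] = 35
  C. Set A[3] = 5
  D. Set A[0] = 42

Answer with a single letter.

Option A: A[5] -13->-15, delta=-2, new_sum=75+(-2)=73
Option B: A[2] 9->35, delta=26, new_sum=75+(26)=101 <-- matches target
Option C: A[3] 43->5, delta=-38, new_sum=75+(-38)=37
Option D: A[0] 19->42, delta=23, new_sum=75+(23)=98

Answer: B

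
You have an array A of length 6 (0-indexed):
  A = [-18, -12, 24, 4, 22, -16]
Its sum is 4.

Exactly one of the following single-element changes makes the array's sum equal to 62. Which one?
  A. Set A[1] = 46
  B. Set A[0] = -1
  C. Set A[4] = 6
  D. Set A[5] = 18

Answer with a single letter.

Option A: A[1] -12->46, delta=58, new_sum=4+(58)=62 <-- matches target
Option B: A[0] -18->-1, delta=17, new_sum=4+(17)=21
Option C: A[4] 22->6, delta=-16, new_sum=4+(-16)=-12
Option D: A[5] -16->18, delta=34, new_sum=4+(34)=38

Answer: A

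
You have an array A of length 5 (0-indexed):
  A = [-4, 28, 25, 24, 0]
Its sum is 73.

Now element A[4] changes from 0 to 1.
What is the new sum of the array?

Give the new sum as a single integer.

Old value at index 4: 0
New value at index 4: 1
Delta = 1 - 0 = 1
New sum = old_sum + delta = 73 + (1) = 74

Answer: 74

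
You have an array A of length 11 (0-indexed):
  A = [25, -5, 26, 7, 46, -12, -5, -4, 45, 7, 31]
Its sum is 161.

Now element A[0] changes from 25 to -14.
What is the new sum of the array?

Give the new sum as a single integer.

Answer: 122

Derivation:
Old value at index 0: 25
New value at index 0: -14
Delta = -14 - 25 = -39
New sum = old_sum + delta = 161 + (-39) = 122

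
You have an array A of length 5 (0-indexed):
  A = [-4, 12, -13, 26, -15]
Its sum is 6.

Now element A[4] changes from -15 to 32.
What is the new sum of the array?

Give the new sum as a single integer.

Old value at index 4: -15
New value at index 4: 32
Delta = 32 - -15 = 47
New sum = old_sum + delta = 6 + (47) = 53

Answer: 53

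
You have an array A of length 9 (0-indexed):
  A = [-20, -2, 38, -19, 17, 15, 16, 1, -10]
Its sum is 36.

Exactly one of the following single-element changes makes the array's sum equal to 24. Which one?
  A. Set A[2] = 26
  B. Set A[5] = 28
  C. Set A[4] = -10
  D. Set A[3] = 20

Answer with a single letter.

Option A: A[2] 38->26, delta=-12, new_sum=36+(-12)=24 <-- matches target
Option B: A[5] 15->28, delta=13, new_sum=36+(13)=49
Option C: A[4] 17->-10, delta=-27, new_sum=36+(-27)=9
Option D: A[3] -19->20, delta=39, new_sum=36+(39)=75

Answer: A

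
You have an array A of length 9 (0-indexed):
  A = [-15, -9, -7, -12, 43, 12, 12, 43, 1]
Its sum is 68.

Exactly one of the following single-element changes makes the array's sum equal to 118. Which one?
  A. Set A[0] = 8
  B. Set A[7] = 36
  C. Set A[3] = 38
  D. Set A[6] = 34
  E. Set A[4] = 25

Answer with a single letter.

Answer: C

Derivation:
Option A: A[0] -15->8, delta=23, new_sum=68+(23)=91
Option B: A[7] 43->36, delta=-7, new_sum=68+(-7)=61
Option C: A[3] -12->38, delta=50, new_sum=68+(50)=118 <-- matches target
Option D: A[6] 12->34, delta=22, new_sum=68+(22)=90
Option E: A[4] 43->25, delta=-18, new_sum=68+(-18)=50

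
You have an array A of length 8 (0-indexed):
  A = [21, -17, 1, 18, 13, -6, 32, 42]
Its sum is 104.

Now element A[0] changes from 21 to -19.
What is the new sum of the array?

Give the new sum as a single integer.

Old value at index 0: 21
New value at index 0: -19
Delta = -19 - 21 = -40
New sum = old_sum + delta = 104 + (-40) = 64

Answer: 64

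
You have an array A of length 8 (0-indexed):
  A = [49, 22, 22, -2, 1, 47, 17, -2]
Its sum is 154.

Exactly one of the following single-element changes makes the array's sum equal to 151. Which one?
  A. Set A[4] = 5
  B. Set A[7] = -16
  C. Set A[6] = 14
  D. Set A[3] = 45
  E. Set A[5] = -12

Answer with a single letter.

Option A: A[4] 1->5, delta=4, new_sum=154+(4)=158
Option B: A[7] -2->-16, delta=-14, new_sum=154+(-14)=140
Option C: A[6] 17->14, delta=-3, new_sum=154+(-3)=151 <-- matches target
Option D: A[3] -2->45, delta=47, new_sum=154+(47)=201
Option E: A[5] 47->-12, delta=-59, new_sum=154+(-59)=95

Answer: C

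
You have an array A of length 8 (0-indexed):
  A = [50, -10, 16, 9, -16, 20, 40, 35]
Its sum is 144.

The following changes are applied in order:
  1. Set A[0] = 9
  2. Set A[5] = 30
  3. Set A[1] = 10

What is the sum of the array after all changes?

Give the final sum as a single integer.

Initial sum: 144
Change 1: A[0] 50 -> 9, delta = -41, sum = 103
Change 2: A[5] 20 -> 30, delta = 10, sum = 113
Change 3: A[1] -10 -> 10, delta = 20, sum = 133

Answer: 133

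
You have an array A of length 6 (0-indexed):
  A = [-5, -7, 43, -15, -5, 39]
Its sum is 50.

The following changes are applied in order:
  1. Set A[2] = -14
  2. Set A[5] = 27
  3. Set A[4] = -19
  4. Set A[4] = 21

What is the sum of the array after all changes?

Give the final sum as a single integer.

Answer: 7

Derivation:
Initial sum: 50
Change 1: A[2] 43 -> -14, delta = -57, sum = -7
Change 2: A[5] 39 -> 27, delta = -12, sum = -19
Change 3: A[4] -5 -> -19, delta = -14, sum = -33
Change 4: A[4] -19 -> 21, delta = 40, sum = 7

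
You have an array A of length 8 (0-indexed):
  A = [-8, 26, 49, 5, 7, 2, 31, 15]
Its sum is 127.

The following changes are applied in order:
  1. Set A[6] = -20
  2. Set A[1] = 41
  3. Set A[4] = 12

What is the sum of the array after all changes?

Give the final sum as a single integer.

Answer: 96

Derivation:
Initial sum: 127
Change 1: A[6] 31 -> -20, delta = -51, sum = 76
Change 2: A[1] 26 -> 41, delta = 15, sum = 91
Change 3: A[4] 7 -> 12, delta = 5, sum = 96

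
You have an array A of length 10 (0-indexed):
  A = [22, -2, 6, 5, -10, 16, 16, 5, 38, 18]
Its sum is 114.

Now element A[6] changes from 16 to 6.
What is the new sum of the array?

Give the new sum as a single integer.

Old value at index 6: 16
New value at index 6: 6
Delta = 6 - 16 = -10
New sum = old_sum + delta = 114 + (-10) = 104

Answer: 104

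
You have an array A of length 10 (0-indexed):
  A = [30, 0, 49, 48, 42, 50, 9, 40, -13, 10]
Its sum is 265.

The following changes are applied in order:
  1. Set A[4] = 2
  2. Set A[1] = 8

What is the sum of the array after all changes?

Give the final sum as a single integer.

Answer: 233

Derivation:
Initial sum: 265
Change 1: A[4] 42 -> 2, delta = -40, sum = 225
Change 2: A[1] 0 -> 8, delta = 8, sum = 233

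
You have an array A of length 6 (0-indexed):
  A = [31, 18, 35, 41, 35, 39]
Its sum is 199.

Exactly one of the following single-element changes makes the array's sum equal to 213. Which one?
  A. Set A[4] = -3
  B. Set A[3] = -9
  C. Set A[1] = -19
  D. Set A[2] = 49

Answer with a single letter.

Answer: D

Derivation:
Option A: A[4] 35->-3, delta=-38, new_sum=199+(-38)=161
Option B: A[3] 41->-9, delta=-50, new_sum=199+(-50)=149
Option C: A[1] 18->-19, delta=-37, new_sum=199+(-37)=162
Option D: A[2] 35->49, delta=14, new_sum=199+(14)=213 <-- matches target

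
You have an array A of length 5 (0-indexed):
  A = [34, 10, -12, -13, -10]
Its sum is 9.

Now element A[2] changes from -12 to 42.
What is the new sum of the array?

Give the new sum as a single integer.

Old value at index 2: -12
New value at index 2: 42
Delta = 42 - -12 = 54
New sum = old_sum + delta = 9 + (54) = 63

Answer: 63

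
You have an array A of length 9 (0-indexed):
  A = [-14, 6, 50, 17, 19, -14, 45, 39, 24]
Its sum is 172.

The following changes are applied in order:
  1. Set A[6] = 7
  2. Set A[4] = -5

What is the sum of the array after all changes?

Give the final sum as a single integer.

Answer: 110

Derivation:
Initial sum: 172
Change 1: A[6] 45 -> 7, delta = -38, sum = 134
Change 2: A[4] 19 -> -5, delta = -24, sum = 110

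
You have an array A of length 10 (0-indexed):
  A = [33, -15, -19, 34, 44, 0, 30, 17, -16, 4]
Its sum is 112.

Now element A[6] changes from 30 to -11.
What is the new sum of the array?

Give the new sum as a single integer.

Old value at index 6: 30
New value at index 6: -11
Delta = -11 - 30 = -41
New sum = old_sum + delta = 112 + (-41) = 71

Answer: 71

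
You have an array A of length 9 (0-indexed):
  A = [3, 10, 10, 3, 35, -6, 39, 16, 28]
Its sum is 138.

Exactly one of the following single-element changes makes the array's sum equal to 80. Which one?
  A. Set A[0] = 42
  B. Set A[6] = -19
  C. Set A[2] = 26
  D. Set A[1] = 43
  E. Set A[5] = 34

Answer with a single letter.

Answer: B

Derivation:
Option A: A[0] 3->42, delta=39, new_sum=138+(39)=177
Option B: A[6] 39->-19, delta=-58, new_sum=138+(-58)=80 <-- matches target
Option C: A[2] 10->26, delta=16, new_sum=138+(16)=154
Option D: A[1] 10->43, delta=33, new_sum=138+(33)=171
Option E: A[5] -6->34, delta=40, new_sum=138+(40)=178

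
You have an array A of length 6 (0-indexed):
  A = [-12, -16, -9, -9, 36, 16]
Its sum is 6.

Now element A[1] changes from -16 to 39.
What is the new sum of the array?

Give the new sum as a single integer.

Answer: 61

Derivation:
Old value at index 1: -16
New value at index 1: 39
Delta = 39 - -16 = 55
New sum = old_sum + delta = 6 + (55) = 61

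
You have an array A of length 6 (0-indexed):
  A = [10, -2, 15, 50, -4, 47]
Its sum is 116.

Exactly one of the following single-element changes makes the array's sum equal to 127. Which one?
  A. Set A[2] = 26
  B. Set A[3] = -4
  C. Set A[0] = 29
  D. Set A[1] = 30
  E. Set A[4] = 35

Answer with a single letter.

Option A: A[2] 15->26, delta=11, new_sum=116+(11)=127 <-- matches target
Option B: A[3] 50->-4, delta=-54, new_sum=116+(-54)=62
Option C: A[0] 10->29, delta=19, new_sum=116+(19)=135
Option D: A[1] -2->30, delta=32, new_sum=116+(32)=148
Option E: A[4] -4->35, delta=39, new_sum=116+(39)=155

Answer: A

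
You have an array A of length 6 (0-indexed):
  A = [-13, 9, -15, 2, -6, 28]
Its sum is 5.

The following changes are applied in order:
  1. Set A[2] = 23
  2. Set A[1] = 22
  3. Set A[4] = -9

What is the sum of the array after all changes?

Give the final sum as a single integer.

Answer: 53

Derivation:
Initial sum: 5
Change 1: A[2] -15 -> 23, delta = 38, sum = 43
Change 2: A[1] 9 -> 22, delta = 13, sum = 56
Change 3: A[4] -6 -> -9, delta = -3, sum = 53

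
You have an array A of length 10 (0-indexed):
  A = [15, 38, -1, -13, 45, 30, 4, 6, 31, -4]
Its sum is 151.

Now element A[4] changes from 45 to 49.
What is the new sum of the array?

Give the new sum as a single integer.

Answer: 155

Derivation:
Old value at index 4: 45
New value at index 4: 49
Delta = 49 - 45 = 4
New sum = old_sum + delta = 151 + (4) = 155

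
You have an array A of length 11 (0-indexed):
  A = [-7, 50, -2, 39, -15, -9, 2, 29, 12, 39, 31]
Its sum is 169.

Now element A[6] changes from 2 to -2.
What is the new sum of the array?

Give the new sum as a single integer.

Answer: 165

Derivation:
Old value at index 6: 2
New value at index 6: -2
Delta = -2 - 2 = -4
New sum = old_sum + delta = 169 + (-4) = 165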